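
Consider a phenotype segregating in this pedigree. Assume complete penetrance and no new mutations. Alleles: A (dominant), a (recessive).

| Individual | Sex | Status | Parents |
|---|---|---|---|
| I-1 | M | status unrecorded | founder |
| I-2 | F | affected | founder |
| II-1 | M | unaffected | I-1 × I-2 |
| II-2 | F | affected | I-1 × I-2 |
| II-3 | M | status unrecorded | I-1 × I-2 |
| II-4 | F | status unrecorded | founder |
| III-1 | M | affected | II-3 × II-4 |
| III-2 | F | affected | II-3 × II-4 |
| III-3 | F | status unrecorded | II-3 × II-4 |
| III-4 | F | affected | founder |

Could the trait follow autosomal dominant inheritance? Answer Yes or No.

A consistent assignment under autosomal dominant exists: I-1 Aa, I-2 Aa, II-1 aa, II-2 AA, II-3 AA, II-4 AA, III-1 AA, III-2 AA, III-3 AA, III-4 AA.
In this assignment every recorded phenotype matches its genotype and every non-founder's genotype is obtainable from its parents' genotypes, so the pedigree is consistent.

Yes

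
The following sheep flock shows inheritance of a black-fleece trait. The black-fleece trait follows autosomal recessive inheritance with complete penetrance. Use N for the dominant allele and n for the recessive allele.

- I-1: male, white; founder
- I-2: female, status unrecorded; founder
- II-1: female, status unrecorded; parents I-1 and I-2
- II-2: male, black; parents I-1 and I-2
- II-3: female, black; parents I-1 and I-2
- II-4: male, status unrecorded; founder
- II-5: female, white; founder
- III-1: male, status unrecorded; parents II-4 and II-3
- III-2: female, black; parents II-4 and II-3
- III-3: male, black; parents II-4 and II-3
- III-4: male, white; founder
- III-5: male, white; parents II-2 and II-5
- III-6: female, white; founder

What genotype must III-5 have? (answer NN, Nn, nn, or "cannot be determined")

Nn

From phenotype alone, III-5 is NN or Nn.
III-5 is white so carries N and received n from II-2 (nn), so III-5 is Nn.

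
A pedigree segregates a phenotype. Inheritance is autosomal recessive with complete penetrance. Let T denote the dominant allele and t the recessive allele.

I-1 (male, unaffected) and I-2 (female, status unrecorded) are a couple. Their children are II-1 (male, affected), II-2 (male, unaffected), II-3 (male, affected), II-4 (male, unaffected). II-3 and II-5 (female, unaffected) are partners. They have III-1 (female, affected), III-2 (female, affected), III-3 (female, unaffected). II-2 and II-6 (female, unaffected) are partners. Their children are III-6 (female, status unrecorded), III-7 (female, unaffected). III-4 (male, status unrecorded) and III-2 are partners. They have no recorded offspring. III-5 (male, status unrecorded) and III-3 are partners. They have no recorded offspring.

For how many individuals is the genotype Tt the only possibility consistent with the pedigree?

Obligate heterozygotes: I-1 is unaffected so carries T and passed t to II-1 (tt), so I-1 is Tt; II-5 is unaffected so carries T and passed t to III-1 (tt), so II-5 is Tt; III-3 is unaffected so carries T and received t from II-3 (tt), so III-3 is Tt.
Every other individual is either homozygous by phenotype or has at least one consistent homozygous assignment, so the count is 3.

3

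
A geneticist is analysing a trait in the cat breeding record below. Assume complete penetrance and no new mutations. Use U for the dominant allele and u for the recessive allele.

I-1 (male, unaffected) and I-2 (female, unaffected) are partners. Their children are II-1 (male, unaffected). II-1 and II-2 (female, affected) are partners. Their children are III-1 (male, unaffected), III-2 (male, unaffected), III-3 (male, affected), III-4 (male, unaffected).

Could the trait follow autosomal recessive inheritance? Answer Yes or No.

Yes

A consistent assignment under autosomal recessive exists: I-1 UU, I-2 Uu, II-1 Uu, II-2 uu, III-1 Uu, III-2 Uu, III-3 uu, III-4 Uu.
In this assignment every recorded phenotype matches its genotype and every non-founder's genotype is obtainable from its parents' genotypes, so the pedigree is consistent.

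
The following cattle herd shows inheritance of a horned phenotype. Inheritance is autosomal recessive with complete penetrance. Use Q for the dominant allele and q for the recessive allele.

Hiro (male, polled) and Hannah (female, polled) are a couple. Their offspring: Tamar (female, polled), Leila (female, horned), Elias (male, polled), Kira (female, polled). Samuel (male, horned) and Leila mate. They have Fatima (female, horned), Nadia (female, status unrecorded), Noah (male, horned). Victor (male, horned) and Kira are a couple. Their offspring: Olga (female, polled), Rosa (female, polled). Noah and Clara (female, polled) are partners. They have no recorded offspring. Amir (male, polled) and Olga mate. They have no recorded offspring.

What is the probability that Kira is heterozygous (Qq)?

Hiro is polled so carries Q and passed q to Leila (qq), so Hiro is Qq.
Hannah is polled so carries Q and passed q to Leila (qq), so Hannah is Qq.
Their cross gives offspring ratios 1/4 QQ : 1/2 Qq : 1/4 qq. Conditioning on Kira being polled, P(Qq) = 1/2 / 3/4 = 2/3 before taking Kira's own offspring into account.
Victor is horned, so Victor is qq.
Now use Kira's offspring. Probability of each recorded status — polled daughter Olga: 1/2 if Kira is Qq, 1 if QQ; polled daughter Rosa: 1/2 if Kira is Qq, 1 if QQ.
Bayes: P(Qq) = 2/3·1/4 / (2/3·1/4 + 1/3·1) = 1/3.

1/3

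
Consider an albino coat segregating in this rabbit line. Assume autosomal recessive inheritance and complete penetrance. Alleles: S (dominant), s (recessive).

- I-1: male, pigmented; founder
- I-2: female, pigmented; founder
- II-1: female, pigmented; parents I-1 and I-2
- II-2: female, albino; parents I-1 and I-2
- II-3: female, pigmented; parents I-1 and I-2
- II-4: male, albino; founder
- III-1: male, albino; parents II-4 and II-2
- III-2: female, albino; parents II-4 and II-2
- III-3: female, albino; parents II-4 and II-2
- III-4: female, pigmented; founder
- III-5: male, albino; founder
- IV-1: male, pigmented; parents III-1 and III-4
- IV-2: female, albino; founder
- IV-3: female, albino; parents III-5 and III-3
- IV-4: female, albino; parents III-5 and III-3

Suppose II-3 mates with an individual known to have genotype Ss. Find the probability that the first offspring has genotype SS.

1/3

I-1 is pigmented so carries S and passed s to II-2 (ss), so I-1 is Ss.
I-2 is pigmented so carries S and passed s to II-2 (ss), so I-2 is Ss.
II-3 is a pigmented offspring of I-1 (Ss) × I-2 (Ss), whose cross gives 1/4 SS : 1/2 Ss : 1/4 ss; conditioning on being pigmented, II-3 is SS with probability 1/3, Ss with probability 2/3.
Summing over parental genotype combinations, P(offspring has genotype SS) = 1/3·1/2 + 2/3·1/4 = 1/3.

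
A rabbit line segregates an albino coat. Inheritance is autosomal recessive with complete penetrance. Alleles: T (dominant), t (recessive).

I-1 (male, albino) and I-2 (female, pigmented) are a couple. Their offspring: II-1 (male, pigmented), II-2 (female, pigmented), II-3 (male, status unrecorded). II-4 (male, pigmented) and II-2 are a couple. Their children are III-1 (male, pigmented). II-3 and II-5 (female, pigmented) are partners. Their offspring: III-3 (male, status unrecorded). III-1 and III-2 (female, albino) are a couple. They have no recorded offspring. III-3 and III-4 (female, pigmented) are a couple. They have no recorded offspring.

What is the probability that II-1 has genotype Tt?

II-1 is pigmented so carries T and received t from I-1 (tt), so II-1 is Tt, giving P(Tt) = 1.

1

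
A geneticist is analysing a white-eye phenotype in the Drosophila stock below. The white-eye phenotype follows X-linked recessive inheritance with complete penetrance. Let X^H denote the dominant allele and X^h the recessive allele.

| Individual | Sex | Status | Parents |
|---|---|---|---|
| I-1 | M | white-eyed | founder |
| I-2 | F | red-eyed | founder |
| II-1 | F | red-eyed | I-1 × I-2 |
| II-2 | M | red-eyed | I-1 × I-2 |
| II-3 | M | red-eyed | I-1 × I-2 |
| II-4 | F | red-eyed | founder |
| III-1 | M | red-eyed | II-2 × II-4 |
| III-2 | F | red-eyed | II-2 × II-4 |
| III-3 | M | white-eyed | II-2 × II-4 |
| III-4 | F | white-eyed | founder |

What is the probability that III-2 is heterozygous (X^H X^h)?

1/2

II-2 is red-eyed, so II-2 is X^H Y.
II-4 is red-eyed so carries H and passed h to III-3 (X^h Y), so II-4 is X^H X^h.
Their cross gives offspring ratios 1/2 X^H X^H : 1/2 X^H X^h. Conditioning on III-2 being red-eyed, P(X^H X^h) = 1/2 / 1 = 1/2.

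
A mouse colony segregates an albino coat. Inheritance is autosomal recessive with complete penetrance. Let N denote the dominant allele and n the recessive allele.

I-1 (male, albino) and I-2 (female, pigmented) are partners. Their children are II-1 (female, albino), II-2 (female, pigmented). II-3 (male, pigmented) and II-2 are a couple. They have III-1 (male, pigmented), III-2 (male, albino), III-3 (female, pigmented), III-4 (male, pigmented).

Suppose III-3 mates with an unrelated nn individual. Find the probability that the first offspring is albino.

II-3 is pigmented so carries N and passed n to III-2 (nn), so II-3 is Nn.
II-2 is pigmented so carries N and received n from I-1 (nn), so II-2 is Nn.
III-3 is a pigmented offspring of II-3 (Nn) × II-2 (Nn), whose cross gives 1/4 NN : 1/2 Nn : 1/4 nn; conditioning on being pigmented, III-3 is NN with probability 1/3, Nn with probability 2/3.
Summing over parental genotype combinations, P(offspring is albino) = 2/3·1/2 = 1/3.

1/3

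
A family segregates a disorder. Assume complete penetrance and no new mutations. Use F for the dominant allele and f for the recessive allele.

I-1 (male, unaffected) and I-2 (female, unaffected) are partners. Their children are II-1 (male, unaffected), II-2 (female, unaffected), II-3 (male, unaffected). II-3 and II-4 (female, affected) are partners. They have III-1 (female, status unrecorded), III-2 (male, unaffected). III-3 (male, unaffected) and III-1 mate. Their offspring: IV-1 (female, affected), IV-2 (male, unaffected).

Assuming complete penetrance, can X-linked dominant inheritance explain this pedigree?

Yes

A consistent assignment under X-linked dominant exists: I-1 X^f Y, I-2 X^f X^f, II-1 X^f Y, II-2 X^f X^f, II-3 X^f Y, II-4 X^F X^f, III-1 X^F X^f, III-2 X^f Y, III-3 X^f Y, IV-1 X^F X^f, IV-2 X^f Y.
In this assignment every recorded phenotype matches its genotype and every non-founder's genotype is obtainable from its parents' genotypes, so the pedigree is consistent.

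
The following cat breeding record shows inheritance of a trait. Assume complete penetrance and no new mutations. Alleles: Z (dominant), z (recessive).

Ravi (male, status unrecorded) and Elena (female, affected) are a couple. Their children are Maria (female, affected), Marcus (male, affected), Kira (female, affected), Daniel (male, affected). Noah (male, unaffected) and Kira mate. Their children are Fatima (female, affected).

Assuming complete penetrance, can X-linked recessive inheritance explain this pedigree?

Under X-linked recessive, Fatima (affected, female) cannot arise from Noah (unaffected) × Kira (affected).

No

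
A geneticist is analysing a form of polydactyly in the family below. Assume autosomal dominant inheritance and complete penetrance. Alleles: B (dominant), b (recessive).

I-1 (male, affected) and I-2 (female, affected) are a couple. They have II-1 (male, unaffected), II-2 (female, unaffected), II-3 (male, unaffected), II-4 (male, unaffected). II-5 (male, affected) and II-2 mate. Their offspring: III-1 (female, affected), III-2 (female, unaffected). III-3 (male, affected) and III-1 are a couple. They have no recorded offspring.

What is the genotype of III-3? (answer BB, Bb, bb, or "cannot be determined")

III-3's phenotype allows BB or Bb, and no parent or child forces a single allele at both positions; consistent genotype assignments exist with III-3 as BB or Bb.

cannot be determined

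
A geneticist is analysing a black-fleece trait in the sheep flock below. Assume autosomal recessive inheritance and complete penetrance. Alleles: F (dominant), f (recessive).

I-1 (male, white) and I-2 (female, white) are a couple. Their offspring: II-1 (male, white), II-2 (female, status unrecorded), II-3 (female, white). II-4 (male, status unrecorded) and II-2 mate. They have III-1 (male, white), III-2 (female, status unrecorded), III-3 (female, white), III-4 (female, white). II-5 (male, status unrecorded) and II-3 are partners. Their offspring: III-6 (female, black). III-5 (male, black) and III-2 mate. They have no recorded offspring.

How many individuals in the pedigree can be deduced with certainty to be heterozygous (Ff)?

Obligate heterozygotes: II-3 is white so carries F and passed f to III-6 (ff), so II-3 is Ff.
Every other individual is either homozygous by phenotype or has at least one consistent homozygous assignment, so the count is 1.

1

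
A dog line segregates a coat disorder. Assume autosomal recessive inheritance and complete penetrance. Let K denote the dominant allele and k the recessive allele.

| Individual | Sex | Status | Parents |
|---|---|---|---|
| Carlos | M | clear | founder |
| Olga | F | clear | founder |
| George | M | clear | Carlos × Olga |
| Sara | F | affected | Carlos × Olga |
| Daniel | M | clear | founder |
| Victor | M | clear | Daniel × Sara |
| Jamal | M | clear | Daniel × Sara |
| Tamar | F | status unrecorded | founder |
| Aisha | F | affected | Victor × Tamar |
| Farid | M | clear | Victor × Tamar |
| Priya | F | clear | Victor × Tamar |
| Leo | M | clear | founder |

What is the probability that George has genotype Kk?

2/3

Carlos is clear so carries K and passed k to Sara (kk), so Carlos is Kk.
Olga is clear so carries K and passed k to Sara (kk), so Olga is Kk.
Their cross gives offspring ratios 1/4 KK : 1/2 Kk : 1/4 kk. Conditioning on George being clear, P(Kk) = 1/2 / 3/4 = 2/3.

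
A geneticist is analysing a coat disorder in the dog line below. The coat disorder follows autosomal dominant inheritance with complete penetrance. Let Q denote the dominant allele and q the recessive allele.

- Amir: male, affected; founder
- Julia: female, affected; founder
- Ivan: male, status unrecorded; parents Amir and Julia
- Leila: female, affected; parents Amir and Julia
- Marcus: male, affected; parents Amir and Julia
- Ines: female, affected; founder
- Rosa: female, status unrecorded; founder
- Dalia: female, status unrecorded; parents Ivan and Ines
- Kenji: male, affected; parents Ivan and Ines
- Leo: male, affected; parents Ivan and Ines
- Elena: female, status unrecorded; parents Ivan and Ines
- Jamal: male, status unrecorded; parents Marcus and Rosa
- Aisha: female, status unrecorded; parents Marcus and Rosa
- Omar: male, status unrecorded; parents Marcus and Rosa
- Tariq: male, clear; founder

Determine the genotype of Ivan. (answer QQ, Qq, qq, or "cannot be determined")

cannot be determined

Ivan's phenotype is unrecorded, and no parent or child forces a single allele at both positions; consistent genotype assignments exist with Ivan as QQ or Qq or qq.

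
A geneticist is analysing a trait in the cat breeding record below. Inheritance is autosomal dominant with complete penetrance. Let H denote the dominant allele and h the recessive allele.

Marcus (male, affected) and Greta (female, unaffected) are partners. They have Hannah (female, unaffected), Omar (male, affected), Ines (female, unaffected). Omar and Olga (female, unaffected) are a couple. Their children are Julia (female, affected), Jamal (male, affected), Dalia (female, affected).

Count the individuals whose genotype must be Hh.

Obligate heterozygotes: Marcus is affected so carries H and passed h to Hannah (hh), so Marcus is Hh; Omar is affected so carries H and received h from Greta (hh), so Omar is Hh; Julia is affected so carries H and received h from Olga (hh), so Julia is Hh; Jamal is affected so carries H and received h from Olga (hh), so Jamal is Hh; Dalia is affected so carries H and received h from Olga (hh), so Dalia is Hh.
Every other individual is either homozygous by phenotype or has at least one consistent homozygous assignment, so the count is 5.

5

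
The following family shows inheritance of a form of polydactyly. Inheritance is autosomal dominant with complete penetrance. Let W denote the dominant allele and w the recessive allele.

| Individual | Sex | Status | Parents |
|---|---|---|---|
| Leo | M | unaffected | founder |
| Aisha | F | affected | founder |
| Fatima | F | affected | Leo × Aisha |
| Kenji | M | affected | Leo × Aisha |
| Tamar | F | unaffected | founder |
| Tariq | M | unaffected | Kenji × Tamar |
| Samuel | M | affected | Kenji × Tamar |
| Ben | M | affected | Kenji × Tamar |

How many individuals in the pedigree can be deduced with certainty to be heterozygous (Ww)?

Obligate heterozygotes: Fatima is affected so carries W and received w from Leo (ww), so Fatima is Ww; Kenji is affected so carries W and received w from Leo (ww), so Kenji is Ww; Samuel is affected so carries W and received w from Tamar (ww), so Samuel is Ww; Ben is affected so carries W and received w from Tamar (ww), so Ben is Ww.
Every other individual is either homozygous by phenotype or has at least one consistent homozygous assignment, so the count is 4.

4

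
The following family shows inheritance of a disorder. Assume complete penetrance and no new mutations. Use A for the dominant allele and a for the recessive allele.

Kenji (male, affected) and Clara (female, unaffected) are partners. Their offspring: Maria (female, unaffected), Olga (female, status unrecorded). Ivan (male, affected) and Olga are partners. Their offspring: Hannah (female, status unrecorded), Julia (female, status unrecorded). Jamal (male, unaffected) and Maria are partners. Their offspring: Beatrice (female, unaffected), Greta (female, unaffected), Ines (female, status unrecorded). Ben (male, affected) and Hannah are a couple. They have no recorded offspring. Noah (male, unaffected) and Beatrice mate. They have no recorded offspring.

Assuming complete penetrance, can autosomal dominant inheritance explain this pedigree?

Yes

A consistent assignment under autosomal dominant exists: Kenji Aa, Clara aa, Maria aa, Olga Aa, Ivan AA, Jamal aa, Hannah AA, Julia AA, Ben AA, Beatrice aa, Greta aa, Ines aa, Noah aa.
In this assignment every recorded phenotype matches its genotype and every non-founder's genotype is obtainable from its parents' genotypes, so the pedigree is consistent.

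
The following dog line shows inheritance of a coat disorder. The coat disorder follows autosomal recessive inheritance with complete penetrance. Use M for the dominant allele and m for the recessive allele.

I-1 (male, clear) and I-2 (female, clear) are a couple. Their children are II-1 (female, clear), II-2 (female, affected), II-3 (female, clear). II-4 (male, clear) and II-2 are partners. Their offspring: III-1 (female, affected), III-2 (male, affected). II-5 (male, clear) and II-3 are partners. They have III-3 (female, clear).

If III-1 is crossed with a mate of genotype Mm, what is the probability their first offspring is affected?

III-1 is affected, so III-1 is mm.
The cross gives 1/2 Mm : 1/2 mm, so P(offspring is affected) = 1/2.

1/2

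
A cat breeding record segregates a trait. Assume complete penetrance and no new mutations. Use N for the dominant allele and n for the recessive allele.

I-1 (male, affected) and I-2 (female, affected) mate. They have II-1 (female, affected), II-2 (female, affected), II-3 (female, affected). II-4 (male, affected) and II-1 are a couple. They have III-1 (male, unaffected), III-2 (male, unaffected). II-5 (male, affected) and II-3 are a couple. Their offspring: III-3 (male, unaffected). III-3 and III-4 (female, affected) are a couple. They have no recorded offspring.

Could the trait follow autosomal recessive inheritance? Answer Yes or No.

Under autosomal recessive, III-1 (unaffected, male) cannot arise from II-4 (affected) × II-1 (affected).

No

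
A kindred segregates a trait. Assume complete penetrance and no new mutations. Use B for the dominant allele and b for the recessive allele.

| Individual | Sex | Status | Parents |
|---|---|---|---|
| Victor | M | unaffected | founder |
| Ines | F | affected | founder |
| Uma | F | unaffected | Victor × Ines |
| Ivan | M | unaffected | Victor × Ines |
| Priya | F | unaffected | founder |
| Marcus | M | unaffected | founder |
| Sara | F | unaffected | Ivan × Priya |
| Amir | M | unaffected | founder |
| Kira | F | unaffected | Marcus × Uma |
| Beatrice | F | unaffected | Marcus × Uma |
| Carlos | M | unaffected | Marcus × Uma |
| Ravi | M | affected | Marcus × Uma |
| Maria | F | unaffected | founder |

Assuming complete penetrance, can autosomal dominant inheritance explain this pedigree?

No

Under autosomal dominant, Ravi (affected, male) cannot arise from Marcus (unaffected) × Uma (unaffected).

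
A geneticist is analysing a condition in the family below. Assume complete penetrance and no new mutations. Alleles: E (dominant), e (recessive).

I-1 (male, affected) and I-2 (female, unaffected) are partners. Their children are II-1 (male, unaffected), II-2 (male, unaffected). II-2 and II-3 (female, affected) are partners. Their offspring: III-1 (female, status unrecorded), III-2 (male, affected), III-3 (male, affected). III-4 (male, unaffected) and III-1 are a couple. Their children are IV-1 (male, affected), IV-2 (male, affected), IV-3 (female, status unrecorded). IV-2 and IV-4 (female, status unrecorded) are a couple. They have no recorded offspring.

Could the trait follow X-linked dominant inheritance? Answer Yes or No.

A consistent assignment under X-linked dominant exists: I-1 X^E Y, I-2 X^e X^e, II-1 X^e Y, II-2 X^e Y, II-3 X^E X^E, III-1 X^E X^e, III-2 X^E Y, III-3 X^E Y, III-4 X^e Y, IV-1 X^E Y, IV-2 X^E Y, IV-3 X^E X^e, IV-4 X^E X^E.
In this assignment every recorded phenotype matches its genotype and every non-founder's genotype is obtainable from its parents' genotypes, so the pedigree is consistent.

Yes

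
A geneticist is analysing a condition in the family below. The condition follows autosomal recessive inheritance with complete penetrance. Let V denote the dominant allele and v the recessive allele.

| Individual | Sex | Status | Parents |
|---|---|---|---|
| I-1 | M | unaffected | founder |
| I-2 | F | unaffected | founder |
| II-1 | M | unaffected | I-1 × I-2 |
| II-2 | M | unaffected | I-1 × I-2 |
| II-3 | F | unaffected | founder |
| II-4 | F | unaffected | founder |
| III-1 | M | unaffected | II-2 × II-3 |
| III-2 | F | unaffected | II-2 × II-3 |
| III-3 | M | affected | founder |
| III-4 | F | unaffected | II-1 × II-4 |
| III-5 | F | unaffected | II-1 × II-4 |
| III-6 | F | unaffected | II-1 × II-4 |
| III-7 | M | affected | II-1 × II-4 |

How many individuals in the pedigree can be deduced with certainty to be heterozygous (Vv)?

2

Obligate heterozygotes: II-1 is unaffected so carries V and passed v to III-7 (vv), so II-1 is Vv; II-4 is unaffected so carries V and passed v to III-7 (vv), so II-4 is Vv.
Every other individual is either homozygous by phenotype or has at least one consistent homozygous assignment, so the count is 2.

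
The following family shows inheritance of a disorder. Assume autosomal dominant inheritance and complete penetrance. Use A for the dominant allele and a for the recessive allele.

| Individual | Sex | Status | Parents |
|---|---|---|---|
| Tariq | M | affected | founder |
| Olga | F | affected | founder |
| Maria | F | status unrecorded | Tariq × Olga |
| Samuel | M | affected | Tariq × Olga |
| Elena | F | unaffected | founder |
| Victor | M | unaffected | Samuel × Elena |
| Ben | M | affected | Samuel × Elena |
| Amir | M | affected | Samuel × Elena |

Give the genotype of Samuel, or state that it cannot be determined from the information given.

From phenotype alone, Samuel is AA or Aa.
Samuel is affected so carries A and passed a to Victor (aa), so Samuel is Aa.

Aa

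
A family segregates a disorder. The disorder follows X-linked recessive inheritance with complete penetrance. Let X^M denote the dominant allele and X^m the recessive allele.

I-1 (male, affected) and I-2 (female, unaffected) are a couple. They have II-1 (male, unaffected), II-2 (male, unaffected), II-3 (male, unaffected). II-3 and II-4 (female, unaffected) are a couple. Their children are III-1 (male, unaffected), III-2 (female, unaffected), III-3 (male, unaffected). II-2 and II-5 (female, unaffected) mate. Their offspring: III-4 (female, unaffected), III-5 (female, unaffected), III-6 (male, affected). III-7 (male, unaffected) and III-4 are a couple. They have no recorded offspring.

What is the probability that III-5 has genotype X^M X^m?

1/2

II-2 is unaffected, so II-2 is X^M Y.
II-5 is unaffected so carries M and passed m to III-6 (X^m Y), so II-5 is X^M X^m.
Their cross gives offspring ratios 1/2 X^M X^M : 1/2 X^M X^m. Conditioning on III-5 being unaffected, P(X^M X^m) = 1/2 / 1 = 1/2.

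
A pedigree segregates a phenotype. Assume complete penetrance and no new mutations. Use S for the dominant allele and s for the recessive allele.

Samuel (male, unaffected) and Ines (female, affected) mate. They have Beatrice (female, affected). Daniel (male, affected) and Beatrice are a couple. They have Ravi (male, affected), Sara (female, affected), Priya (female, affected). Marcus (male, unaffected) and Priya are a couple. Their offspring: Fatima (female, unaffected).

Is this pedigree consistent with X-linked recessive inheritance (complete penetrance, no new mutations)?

No

Under X-linked recessive, Beatrice (affected, female) cannot arise from Samuel (unaffected) × Ines (affected).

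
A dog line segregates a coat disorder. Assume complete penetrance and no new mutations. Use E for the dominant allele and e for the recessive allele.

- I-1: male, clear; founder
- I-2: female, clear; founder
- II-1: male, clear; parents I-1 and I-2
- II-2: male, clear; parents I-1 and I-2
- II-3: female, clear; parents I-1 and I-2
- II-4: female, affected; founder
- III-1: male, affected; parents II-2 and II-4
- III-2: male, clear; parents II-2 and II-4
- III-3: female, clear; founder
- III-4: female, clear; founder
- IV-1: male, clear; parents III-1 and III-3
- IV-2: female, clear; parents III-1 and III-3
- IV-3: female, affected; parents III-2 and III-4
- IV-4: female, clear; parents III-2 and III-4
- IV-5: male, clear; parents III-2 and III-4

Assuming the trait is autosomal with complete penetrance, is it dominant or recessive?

recessive

III-2 and III-4 are both clear yet have an affected child IV-3. Under dominance, an affected child requires at least one affected parent, so the trait cannot be dominant.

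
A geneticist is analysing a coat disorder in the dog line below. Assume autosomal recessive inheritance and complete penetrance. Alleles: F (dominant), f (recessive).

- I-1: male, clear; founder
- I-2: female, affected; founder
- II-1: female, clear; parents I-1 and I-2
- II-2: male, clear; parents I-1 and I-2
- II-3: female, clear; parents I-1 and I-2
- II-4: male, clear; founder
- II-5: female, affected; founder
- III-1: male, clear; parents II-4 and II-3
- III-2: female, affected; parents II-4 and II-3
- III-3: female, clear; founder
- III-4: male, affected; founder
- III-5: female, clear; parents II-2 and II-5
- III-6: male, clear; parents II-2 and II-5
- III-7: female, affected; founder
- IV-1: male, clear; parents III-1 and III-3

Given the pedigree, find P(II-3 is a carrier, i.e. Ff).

II-3 is clear so carries F and received f from I-2 (ff), so II-3 is Ff, giving P(Ff) = 1.

1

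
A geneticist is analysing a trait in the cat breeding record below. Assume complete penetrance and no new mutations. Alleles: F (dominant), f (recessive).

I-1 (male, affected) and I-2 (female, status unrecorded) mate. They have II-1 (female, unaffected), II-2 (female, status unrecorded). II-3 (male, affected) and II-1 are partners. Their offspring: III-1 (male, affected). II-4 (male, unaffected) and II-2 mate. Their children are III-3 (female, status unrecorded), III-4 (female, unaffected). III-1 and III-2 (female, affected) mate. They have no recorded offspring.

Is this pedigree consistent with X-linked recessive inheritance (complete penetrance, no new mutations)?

Yes

A consistent assignment under X-linked recessive exists: I-1 X^f Y, I-2 X^F X^F, II-1 X^F X^f, II-2 X^F X^f, II-3 X^f Y, II-4 X^F Y, III-1 X^f Y, III-2 X^f X^f, III-3 X^F X^F, III-4 X^F X^F.
In this assignment every recorded phenotype matches its genotype and every non-founder's genotype is obtainable from its parents' genotypes, so the pedigree is consistent.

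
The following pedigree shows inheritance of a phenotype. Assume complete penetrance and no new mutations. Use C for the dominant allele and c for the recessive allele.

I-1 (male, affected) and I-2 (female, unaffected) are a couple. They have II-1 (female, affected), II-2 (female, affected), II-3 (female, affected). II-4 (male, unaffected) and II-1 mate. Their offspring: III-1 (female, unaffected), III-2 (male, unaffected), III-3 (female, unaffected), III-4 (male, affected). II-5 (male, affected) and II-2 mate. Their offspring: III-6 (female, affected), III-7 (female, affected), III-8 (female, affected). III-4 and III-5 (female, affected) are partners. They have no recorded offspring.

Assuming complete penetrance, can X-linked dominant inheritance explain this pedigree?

A consistent assignment under X-linked dominant exists: I-1 X^C Y, I-2 X^c X^c, II-1 X^C X^c, II-2 X^C X^c, II-3 X^C X^c, II-4 X^c Y, II-5 X^C Y, III-1 X^c X^c, III-2 X^c Y, III-3 X^c X^c, III-4 X^C Y, III-5 X^C X^C, III-6 X^C X^C, III-7 X^C X^C, III-8 X^C X^C.
In this assignment every recorded phenotype matches its genotype and every non-founder's genotype is obtainable from its parents' genotypes, so the pedigree is consistent.

Yes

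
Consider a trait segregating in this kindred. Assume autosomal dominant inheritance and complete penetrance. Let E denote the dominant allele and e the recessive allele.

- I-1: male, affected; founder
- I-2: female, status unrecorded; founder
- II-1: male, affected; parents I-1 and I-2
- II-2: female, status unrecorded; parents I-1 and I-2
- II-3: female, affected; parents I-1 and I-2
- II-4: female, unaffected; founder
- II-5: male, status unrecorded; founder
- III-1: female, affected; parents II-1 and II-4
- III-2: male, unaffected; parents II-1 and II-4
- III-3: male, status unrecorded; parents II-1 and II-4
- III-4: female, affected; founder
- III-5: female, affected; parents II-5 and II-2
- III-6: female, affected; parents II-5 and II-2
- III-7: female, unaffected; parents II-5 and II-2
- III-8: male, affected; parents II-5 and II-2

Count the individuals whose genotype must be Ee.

Obligate heterozygotes: II-1 is affected so carries E and passed e to III-2 (ee), so II-1 is Ee; III-1 is affected so carries E and received e from II-4 (ee), so III-1 is Ee.
Every other individual is either homozygous by phenotype or has at least one consistent homozygous assignment, so the count is 2.

2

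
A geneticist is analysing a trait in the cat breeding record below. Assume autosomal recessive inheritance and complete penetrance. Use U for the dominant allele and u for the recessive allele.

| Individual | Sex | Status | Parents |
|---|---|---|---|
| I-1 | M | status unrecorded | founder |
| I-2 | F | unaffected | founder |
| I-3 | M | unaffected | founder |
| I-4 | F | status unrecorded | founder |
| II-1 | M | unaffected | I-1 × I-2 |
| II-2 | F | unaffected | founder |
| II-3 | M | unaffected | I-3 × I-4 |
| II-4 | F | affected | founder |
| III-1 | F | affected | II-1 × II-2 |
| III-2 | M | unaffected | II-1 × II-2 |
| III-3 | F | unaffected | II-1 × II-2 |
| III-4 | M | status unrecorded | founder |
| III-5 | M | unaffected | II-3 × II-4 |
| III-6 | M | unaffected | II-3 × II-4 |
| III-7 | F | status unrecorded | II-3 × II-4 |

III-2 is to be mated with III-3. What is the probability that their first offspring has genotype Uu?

4/9

II-1 is unaffected so carries U and passed u to III-1 (uu), so II-1 is Uu.
II-2 is unaffected so carries U and passed u to III-1 (uu), so II-2 is Uu.
III-2 is an unaffected offspring of II-1 (Uu) × II-2 (Uu), whose cross gives 1/4 UU : 1/2 Uu : 1/4 uu; conditioning on being unaffected, III-2 is UU with probability 1/3, Uu with probability 2/3.
III-3 is an unaffected offspring of II-1 (Uu) × II-2 (Uu), whose cross gives 1/4 UU : 1/2 Uu : 1/4 uu; conditioning on being unaffected, III-3 is UU with probability 1/3, Uu with probability 2/3.
Summing over parental genotype combinations, P(offspring has genotype Uu) = 2/9·1/2 + 2/9·1/2 + 4/9·1/2 = 4/9.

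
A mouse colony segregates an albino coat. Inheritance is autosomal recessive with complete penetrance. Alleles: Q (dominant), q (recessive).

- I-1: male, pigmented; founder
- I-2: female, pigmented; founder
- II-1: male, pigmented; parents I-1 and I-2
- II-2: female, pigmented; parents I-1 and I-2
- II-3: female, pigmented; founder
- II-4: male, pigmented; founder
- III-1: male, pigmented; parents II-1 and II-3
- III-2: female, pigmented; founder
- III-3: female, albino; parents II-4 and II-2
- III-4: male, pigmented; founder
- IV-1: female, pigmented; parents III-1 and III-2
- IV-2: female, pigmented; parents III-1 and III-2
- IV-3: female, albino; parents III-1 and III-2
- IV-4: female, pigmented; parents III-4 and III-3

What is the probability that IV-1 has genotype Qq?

2/3

III-1 is pigmented so carries Q and passed q to IV-3 (qq), so III-1 is Qq.
III-2 is pigmented so carries Q and passed q to IV-3 (qq), so III-2 is Qq.
Their cross gives offspring ratios 1/4 QQ : 1/2 Qq : 1/4 qq. Conditioning on IV-1 being pigmented, P(Qq) = 1/2 / 3/4 = 2/3.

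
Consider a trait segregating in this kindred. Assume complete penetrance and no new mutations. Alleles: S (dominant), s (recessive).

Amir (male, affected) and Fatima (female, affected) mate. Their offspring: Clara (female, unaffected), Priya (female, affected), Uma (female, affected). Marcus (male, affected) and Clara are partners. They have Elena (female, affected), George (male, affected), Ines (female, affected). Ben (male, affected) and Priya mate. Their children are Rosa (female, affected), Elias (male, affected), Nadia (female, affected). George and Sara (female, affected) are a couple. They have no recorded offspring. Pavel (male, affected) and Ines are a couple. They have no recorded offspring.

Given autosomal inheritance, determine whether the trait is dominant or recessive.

Amir and Fatima are both affected yet have an unaffected child Clara. Under a recessive model two affected parents are homozygous and every child would be affected, so the trait cannot be recessive.

dominant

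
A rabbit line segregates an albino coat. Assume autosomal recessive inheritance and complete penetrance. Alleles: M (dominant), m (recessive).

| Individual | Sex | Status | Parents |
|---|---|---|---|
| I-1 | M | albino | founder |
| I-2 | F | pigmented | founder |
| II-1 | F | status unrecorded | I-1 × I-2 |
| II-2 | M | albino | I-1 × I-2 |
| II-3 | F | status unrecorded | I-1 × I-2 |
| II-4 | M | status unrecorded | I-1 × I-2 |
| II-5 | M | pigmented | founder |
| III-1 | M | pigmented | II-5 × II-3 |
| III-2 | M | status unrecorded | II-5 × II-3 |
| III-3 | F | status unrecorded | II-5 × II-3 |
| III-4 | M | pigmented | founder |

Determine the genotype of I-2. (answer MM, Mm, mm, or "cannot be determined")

From phenotype alone, I-2 is MM or Mm.
I-2 is pigmented so carries M and passed m to II-2 (mm), so I-2 is Mm.

Mm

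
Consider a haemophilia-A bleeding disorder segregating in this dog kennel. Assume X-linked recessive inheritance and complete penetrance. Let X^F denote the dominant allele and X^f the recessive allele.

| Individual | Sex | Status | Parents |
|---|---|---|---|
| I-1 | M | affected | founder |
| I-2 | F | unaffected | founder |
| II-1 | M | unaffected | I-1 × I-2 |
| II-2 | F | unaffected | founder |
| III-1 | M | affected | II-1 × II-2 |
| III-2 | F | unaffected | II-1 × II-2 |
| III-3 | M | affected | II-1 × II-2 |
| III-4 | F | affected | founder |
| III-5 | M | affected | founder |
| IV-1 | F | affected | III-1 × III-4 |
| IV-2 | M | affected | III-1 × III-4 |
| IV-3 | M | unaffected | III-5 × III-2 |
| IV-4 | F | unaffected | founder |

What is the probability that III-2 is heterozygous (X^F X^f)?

II-1 is unaffected, so II-1 is X^F Y.
II-2 is unaffected so carries F and passed f to III-1 (X^f Y), so II-2 is X^F X^f.
Their cross gives offspring ratios 1/2 X^F X^F : 1/2 X^F X^f. Conditioning on III-2 being unaffected, P(X^F X^f) = 1/2 / 1 = 1/2 before taking III-2's own offspring into account.
III-5 is affected, so III-5 is X^f Y.
Now use III-2's offspring. Probability of each recorded status — unaffected son IV-3: 1/2 if III-2 is X^F X^f, 1 if X^F X^F.
Bayes: P(X^F X^f) = 1/2·1/2 / (1/2·1/2 + 1/2·1) = 1/3.

1/3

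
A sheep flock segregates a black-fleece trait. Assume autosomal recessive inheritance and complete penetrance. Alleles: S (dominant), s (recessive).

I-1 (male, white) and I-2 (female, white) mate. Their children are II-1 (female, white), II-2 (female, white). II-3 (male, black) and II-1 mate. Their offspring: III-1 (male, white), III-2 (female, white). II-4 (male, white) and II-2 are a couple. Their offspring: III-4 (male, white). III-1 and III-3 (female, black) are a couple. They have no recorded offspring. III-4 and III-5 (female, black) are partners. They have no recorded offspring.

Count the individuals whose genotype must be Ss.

2

Obligate heterozygotes: III-1 is white so carries S and received s from II-3 (ss), so III-1 is Ss; III-2 is white so carries S and received s from II-3 (ss), so III-2 is Ss.
Every other individual is either homozygous by phenotype or has at least one consistent homozygous assignment, so the count is 2.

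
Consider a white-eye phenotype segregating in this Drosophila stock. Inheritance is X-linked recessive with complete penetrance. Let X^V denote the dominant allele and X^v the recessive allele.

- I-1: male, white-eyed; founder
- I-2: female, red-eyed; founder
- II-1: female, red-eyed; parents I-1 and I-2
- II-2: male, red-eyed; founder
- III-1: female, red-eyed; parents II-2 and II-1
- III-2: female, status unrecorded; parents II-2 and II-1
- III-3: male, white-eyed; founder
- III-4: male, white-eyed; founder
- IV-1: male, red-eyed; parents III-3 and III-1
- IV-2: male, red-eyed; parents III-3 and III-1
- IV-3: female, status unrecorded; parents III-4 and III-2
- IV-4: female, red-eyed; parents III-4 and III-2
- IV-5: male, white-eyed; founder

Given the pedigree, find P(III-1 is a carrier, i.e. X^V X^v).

II-2 is red-eyed, so II-2 is X^V Y.
II-1 is red-eyed so carries V and received v from I-1 (X^v Y), so II-1 is X^V X^v.
Their cross gives offspring ratios 1/2 X^V X^V : 1/2 X^V X^v. Conditioning on III-1 being red-eyed, P(X^V X^v) = 1/2 / 1 = 1/2 before taking III-1's own offspring into account.
III-3 is white-eyed, so III-3 is X^v Y.
Now use III-1's offspring. Probability of each recorded status — red-eyed son IV-1: 1/2 if III-1 is X^V X^v, 1 if X^V X^V; red-eyed son IV-2: 1/2 if III-1 is X^V X^v, 1 if X^V X^V.
Bayes: P(X^V X^v) = 1/2·1/4 / (1/2·1/4 + 1/2·1) = 1/5.

1/5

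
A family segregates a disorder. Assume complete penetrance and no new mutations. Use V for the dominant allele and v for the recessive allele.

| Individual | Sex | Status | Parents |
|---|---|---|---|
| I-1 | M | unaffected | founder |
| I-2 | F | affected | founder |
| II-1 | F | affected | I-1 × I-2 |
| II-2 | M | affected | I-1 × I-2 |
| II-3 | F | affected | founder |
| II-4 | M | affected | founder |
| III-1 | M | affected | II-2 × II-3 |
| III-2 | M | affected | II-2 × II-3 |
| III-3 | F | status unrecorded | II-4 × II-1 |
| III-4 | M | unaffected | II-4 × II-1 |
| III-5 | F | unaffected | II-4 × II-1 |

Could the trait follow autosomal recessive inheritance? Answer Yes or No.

Under autosomal recessive, III-4 (unaffected, male) cannot arise from II-4 (affected) × II-1 (affected).

No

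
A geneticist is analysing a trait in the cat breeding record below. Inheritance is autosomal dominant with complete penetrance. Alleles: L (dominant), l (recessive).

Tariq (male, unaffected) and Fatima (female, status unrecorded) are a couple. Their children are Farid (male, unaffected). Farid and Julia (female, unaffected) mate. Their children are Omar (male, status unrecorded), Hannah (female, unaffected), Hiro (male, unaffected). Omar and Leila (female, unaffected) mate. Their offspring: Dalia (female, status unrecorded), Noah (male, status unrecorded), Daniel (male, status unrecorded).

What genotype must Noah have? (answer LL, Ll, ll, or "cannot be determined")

ll

From phenotype alone, Noah is LL or Ll or ll.
Noah received l from Omar (ll) and received l from Leila (ll), so Noah is ll.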